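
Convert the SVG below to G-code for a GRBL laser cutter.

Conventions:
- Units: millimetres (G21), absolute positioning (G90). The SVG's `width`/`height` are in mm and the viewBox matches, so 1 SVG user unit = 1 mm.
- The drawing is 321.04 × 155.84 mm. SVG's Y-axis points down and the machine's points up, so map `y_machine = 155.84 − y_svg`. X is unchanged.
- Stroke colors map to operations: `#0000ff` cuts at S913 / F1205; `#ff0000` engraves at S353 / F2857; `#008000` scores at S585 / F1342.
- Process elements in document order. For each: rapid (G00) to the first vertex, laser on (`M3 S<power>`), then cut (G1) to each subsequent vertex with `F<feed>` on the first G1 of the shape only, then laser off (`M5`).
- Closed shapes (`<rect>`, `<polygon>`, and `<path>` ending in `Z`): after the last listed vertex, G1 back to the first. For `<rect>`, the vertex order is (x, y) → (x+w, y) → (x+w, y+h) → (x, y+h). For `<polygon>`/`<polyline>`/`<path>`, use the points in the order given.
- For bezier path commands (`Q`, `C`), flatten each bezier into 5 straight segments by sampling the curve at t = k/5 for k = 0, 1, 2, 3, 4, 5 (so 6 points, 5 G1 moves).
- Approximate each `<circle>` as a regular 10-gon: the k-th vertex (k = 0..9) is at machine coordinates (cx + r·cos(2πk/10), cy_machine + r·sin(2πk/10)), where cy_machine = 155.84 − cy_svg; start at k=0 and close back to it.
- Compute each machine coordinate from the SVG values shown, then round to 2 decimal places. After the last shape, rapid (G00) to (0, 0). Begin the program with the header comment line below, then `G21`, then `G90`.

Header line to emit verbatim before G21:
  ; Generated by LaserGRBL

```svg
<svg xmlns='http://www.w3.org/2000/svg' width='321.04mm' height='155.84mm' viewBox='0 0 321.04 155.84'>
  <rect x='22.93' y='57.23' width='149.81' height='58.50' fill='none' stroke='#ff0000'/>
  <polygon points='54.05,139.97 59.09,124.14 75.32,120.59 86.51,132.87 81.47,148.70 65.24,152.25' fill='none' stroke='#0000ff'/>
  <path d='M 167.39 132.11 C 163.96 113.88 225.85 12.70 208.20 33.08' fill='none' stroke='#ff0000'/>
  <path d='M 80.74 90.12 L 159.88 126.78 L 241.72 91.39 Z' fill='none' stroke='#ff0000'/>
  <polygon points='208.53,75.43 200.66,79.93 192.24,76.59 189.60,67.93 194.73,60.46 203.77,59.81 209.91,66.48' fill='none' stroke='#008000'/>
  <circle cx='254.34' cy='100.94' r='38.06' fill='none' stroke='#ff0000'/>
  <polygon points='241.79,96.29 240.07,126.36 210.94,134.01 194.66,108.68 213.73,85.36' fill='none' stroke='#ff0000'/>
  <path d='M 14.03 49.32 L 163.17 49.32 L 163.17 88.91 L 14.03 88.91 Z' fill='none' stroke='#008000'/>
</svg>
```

; Generated by LaserGRBL
G21
G90
G00 X22.93 Y98.61
M3 S353
G1 X172.74 Y98.61 F2857
G1 X172.74 Y40.11
G1 X22.93 Y40.11
G1 X22.93 Y98.61
M5
G00 X54.05 Y15.87
M3 S913
G1 X59.09 Y31.70 F1205
G1 X75.32 Y35.25
G1 X86.51 Y22.97
G1 X81.47 Y7.14
G1 X65.24 Y3.59
G1 X54.05 Y15.87
M5
G00 X167.39 Y23.73
M3 S353
G1 X172.01 Y42.99 F2857
G1 X185.36 Y72.33
G1 X200.47 Y101.96
G1 X210.40 Y122.04
G1 X208.20 Y122.76
M5
G00 X80.74 Y65.72
M3 S353
G1 X159.88 Y29.06 F2857
G1 X241.72 Y64.45
G1 X80.74 Y65.72
M5
G00 X208.53 Y80.41
M3 S585
G1 X200.66 Y75.91 F1342
G1 X192.24 Y79.25
G1 X189.60 Y87.91
G1 X194.73 Y95.38
G1 X203.77 Y96.03
G1 X209.91 Y89.36
G1 X208.53 Y80.41
M5
G00 X292.40 Y54.90
M3 S353
G1 X285.13 Y77.27 F2857
G1 X266.10 Y91.10
G1 X242.58 Y91.10
G1 X223.55 Y77.27
G1 X216.28 Y54.90
G1 X223.55 Y32.53
G1 X242.58 Y18.70
G1 X266.10 Y18.70
G1 X285.13 Y32.53
G1 X292.40 Y54.90
M5
G00 X241.79 Y59.55
M3 S353
G1 X240.07 Y29.48 F2857
G1 X210.94 Y21.83
G1 X194.66 Y47.16
G1 X213.73 Y70.48
G1 X241.79 Y59.55
M5
G00 X14.03 Y106.52
M3 S585
G1 X163.17 Y106.52 F1342
G1 X163.17 Y66.93
G1 X14.03 Y66.93
G1 X14.03 Y106.52
M5
G00 X0.00 Y0.00

1 u = 1 mm; y_m = 155.84 − y.

[1] `<rect>` rectangle, #ff0000→engrave S353 F2857: (22.93,98.61) → (172.74,98.61) → (172.74,40.11) → (22.93,40.11) → (22.93,98.61) (closed)

[2] `<polygon>` regular polygon, #0000ff→cut S913 F1205: (54.05,15.87) → (59.09,31.70) → (75.32,35.25) → (86.51,22.97) → (81.47,7.14) → (65.24,3.59) → (54.05,15.87) (closed)

[3] `<path>` cubic bezier, #ff0000→engrave S353 F2857: (167.39,23.73) → (172.01,42.99) → (185.36,72.33) → (200.47,101.96) → (210.40,122.04) → (208.20,122.76)

[4] `<path>` closed polygon, #ff0000→engrave S353 F2857: (80.74,65.72) → (159.88,29.06) → (241.72,64.45) → (80.74,65.72) (closed)

[5] `<polygon>` regular polygon, #008000→score S585 F1342: (208.53,80.41) → (200.66,75.91) → (192.24,79.25) → (189.60,87.91) → (194.73,95.38) → (203.77,96.03) → (209.91,89.36) → (208.53,80.41) (closed)

[6] `<circle>` circle, #ff0000→engrave S353 F2857: (292.40,54.90) → (285.13,77.27) → (266.10,91.10) → (242.58,91.10) → (223.55,77.27) → (216.28,54.90) → (223.55,32.53) → (242.58,18.70) → (266.10,18.70) → (285.13,32.53) → (292.40,54.90) (closed)

[7] `<polygon>` regular polygon, #ff0000→engrave S353 F2857: (241.79,59.55) → (240.07,29.48) → (210.94,21.83) → (194.66,47.16) → (213.73,70.48) → (241.79,59.55) (closed)

[8] `<path>` rectangle, #008000→score S585 F1342: (14.03,106.52) → (163.17,106.52) → (163.17,66.93) → (14.03,66.93) → (14.03,106.52) (closed)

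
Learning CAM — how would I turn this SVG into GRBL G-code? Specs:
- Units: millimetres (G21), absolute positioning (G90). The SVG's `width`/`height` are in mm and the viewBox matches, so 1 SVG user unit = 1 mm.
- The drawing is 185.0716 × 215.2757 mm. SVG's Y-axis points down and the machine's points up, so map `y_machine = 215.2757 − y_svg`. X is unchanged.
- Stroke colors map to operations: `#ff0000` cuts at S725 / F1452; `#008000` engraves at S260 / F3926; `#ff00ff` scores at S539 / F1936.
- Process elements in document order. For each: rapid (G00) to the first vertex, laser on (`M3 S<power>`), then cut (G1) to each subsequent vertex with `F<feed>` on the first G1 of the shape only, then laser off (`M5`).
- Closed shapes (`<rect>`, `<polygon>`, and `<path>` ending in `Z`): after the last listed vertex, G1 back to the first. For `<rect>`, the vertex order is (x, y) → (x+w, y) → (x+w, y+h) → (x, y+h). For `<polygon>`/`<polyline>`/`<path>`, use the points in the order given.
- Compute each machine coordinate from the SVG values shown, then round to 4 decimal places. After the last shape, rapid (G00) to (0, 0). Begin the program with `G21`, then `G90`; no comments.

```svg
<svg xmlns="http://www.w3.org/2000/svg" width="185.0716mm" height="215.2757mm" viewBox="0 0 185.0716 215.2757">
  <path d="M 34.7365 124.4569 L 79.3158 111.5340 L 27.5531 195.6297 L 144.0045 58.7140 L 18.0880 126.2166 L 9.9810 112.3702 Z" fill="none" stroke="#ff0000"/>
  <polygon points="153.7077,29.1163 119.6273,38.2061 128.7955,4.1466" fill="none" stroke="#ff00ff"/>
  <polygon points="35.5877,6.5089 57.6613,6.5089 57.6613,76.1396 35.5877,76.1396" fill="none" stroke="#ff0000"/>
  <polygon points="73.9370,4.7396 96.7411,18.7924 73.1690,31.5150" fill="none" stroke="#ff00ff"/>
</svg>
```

Since the viewBox matches the mm dimensions, user units are millimetres directly. The only transform is the Y-flip y_m = 215.2757 − y_svg.

Shape 1 is a closed polygon drawn with `<path>`. Its stroke #ff0000 means cut at S725, F1452. After flipping Y the toolpath is (34.7365,90.8188) → (79.3158,103.7417) → (27.5531,19.6460) → (144.0045,156.5617) → (18.0880,89.0591) → (9.9810,102.9055) → (34.7365,90.8188), returning to the start.

Shape 2 is a regular polygon drawn with `<polygon>`. Its stroke #ff00ff means score at S539, F1936. After flipping Y the toolpath is (153.7077,186.1594) → (119.6273,177.0696) → (128.7955,211.1291) → (153.7077,186.1594), returning to the start.

Shape 3 is a rectangle drawn with `<polygon>`. Its stroke #ff0000 means cut at S725, F1452. After flipping Y the toolpath is (35.5877,208.7668) → (57.6613,208.7668) → (57.6613,139.1361) → (35.5877,139.1361) → (35.5877,208.7668), returning to the start.

Shape 4 is a regular polygon drawn with `<polygon>`. Its stroke #ff00ff means score at S539, F1936. After flipping Y the toolpath is (73.9370,210.5361) → (96.7411,196.4833) → (73.1690,183.7607) → (73.9370,210.5361), returning to the start.

G21
G90
G00 X34.7365 Y90.8188
M3 S725
G1 X79.3158 Y103.7417 F1452
G1 X27.5531 Y19.6460
G1 X144.0045 Y156.5617
G1 X18.0880 Y89.0591
G1 X9.9810 Y102.9055
G1 X34.7365 Y90.8188
M5
G00 X153.7077 Y186.1594
M3 S539
G1 X119.6273 Y177.0696 F1936
G1 X128.7955 Y211.1291
G1 X153.7077 Y186.1594
M5
G00 X35.5877 Y208.7668
M3 S725
G1 X57.6613 Y208.7668 F1452
G1 X57.6613 Y139.1361
G1 X35.5877 Y139.1361
G1 X35.5877 Y208.7668
M5
G00 X73.9370 Y210.5361
M3 S539
G1 X96.7411 Y196.4833 F1936
G1 X73.1690 Y183.7607
G1 X73.9370 Y210.5361
M5
G00 X0.0000 Y0.0000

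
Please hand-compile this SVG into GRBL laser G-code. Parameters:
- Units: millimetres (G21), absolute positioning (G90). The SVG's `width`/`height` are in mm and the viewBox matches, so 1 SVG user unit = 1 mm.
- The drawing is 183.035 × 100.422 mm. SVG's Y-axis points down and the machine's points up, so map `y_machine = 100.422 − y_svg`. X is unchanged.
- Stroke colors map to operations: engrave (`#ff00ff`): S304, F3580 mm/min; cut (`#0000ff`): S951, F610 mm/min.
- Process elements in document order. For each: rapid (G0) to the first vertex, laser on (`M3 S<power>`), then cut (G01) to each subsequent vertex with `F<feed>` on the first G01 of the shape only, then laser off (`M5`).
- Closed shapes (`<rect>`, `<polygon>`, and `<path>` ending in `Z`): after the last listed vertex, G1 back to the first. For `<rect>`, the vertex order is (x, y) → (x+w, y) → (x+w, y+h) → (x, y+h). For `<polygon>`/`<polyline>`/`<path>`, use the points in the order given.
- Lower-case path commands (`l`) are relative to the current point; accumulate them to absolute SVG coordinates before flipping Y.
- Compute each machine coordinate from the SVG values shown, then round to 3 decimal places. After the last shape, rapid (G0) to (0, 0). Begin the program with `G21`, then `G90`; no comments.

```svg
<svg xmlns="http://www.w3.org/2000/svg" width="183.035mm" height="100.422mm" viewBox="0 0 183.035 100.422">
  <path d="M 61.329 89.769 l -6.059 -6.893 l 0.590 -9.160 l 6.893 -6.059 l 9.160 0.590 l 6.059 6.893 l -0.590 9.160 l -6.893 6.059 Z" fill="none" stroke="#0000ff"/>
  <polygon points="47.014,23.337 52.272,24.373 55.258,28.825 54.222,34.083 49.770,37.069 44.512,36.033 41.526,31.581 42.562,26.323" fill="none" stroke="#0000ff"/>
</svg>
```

G21
G90
G0 X61.329 Y10.653
M3 S951
G01 X55.270 Y17.546 F610
G01 X55.860 Y26.706
G01 X62.753 Y32.765
G01 X71.913 Y32.175
G01 X77.972 Y25.282
G01 X77.382 Y16.122
G01 X70.489 Y10.063
G01 X61.329 Y10.653
M5
G0 X47.014 Y77.085
M3 S951
G01 X52.272 Y76.049 F610
G01 X55.258 Y71.597
G01 X54.222 Y66.339
G01 X49.770 Y63.353
G01 X44.512 Y64.389
G01 X41.526 Y68.841
G01 X42.562 Y74.099
G01 X47.014 Y77.085
M5
G0 X0.000 Y0.000

1 u = 1 mm; y_m = 100.422 − y.

[1] `<path>` regular polygon, #0000ff→cut S951 F610: (61.329,10.653) → (55.270,17.546) → (55.860,26.706) → (62.753,32.765) → (71.913,32.175) → (77.972,25.282) → (77.382,16.122) → (70.489,10.063) → (61.329,10.653) (closed)

[2] `<polygon>` regular polygon, #0000ff→cut S951 F610: (47.014,77.085) → (52.272,76.049) → (55.258,71.597) → (54.222,66.339) → (49.770,63.353) → (44.512,64.389) → (41.526,68.841) → (42.562,74.099) → (47.014,77.085) (closed)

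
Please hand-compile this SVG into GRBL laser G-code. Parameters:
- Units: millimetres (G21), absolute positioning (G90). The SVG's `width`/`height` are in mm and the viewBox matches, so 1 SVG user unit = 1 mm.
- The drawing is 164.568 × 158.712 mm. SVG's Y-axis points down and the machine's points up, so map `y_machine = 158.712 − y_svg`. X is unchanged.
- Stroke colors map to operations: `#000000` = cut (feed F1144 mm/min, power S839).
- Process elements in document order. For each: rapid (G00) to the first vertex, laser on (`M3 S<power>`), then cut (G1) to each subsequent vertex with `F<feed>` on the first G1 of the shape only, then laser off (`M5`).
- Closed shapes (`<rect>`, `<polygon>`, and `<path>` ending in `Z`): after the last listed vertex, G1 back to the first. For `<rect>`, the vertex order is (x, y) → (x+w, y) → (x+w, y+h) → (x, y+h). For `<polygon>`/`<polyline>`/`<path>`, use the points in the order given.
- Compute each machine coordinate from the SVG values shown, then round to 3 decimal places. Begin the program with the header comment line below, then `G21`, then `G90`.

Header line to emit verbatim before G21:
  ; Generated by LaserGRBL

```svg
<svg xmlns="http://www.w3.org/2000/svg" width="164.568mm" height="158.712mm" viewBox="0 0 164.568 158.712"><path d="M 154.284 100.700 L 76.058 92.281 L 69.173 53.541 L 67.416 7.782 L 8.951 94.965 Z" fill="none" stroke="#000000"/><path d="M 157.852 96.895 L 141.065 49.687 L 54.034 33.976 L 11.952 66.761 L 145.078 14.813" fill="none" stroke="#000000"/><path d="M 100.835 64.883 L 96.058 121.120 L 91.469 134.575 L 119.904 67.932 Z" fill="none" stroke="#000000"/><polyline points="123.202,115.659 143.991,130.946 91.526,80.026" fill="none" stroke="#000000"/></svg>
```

1 u = 1 mm; y_m = 158.712 − y.

[1] `<path>` closed polygon, #000000→cut S839 F1144: (154.284,58.012) → (76.058,66.431) → (69.173,105.171) → (67.416,150.930) → (8.951,63.747) → (154.284,58.012) (closed)

[2] `<path>` open polyline, #000000→cut S839 F1144: (157.852,61.817) → (141.065,109.025) → (54.034,124.736) → (11.952,91.951) → (145.078,143.899)

[3] `<path>` closed polygon, #000000→cut S839 F1144: (100.835,93.829) → (96.058,37.592) → (91.469,24.137) → (119.904,90.780) → (100.835,93.829) (closed)

[4] `<polyline>` open polyline, #000000→cut S839 F1144: (123.202,43.053) → (143.991,27.766) → (91.526,78.686)

; Generated by LaserGRBL
G21
G90
G00 X154.284 Y58.012
M3 S839
G1 X76.058 Y66.431 F1144
G1 X69.173 Y105.171
G1 X67.416 Y150.930
G1 X8.951 Y63.747
G1 X154.284 Y58.012
M5
G00 X157.852 Y61.817
M3 S839
G1 X141.065 Y109.025 F1144
G1 X54.034 Y124.736
G1 X11.952 Y91.951
G1 X145.078 Y143.899
M5
G00 X100.835 Y93.829
M3 S839
G1 X96.058 Y37.592 F1144
G1 X91.469 Y24.137
G1 X119.904 Y90.780
G1 X100.835 Y93.829
M5
G00 X123.202 Y43.053
M3 S839
G1 X143.991 Y27.766 F1144
G1 X91.526 Y78.686
M5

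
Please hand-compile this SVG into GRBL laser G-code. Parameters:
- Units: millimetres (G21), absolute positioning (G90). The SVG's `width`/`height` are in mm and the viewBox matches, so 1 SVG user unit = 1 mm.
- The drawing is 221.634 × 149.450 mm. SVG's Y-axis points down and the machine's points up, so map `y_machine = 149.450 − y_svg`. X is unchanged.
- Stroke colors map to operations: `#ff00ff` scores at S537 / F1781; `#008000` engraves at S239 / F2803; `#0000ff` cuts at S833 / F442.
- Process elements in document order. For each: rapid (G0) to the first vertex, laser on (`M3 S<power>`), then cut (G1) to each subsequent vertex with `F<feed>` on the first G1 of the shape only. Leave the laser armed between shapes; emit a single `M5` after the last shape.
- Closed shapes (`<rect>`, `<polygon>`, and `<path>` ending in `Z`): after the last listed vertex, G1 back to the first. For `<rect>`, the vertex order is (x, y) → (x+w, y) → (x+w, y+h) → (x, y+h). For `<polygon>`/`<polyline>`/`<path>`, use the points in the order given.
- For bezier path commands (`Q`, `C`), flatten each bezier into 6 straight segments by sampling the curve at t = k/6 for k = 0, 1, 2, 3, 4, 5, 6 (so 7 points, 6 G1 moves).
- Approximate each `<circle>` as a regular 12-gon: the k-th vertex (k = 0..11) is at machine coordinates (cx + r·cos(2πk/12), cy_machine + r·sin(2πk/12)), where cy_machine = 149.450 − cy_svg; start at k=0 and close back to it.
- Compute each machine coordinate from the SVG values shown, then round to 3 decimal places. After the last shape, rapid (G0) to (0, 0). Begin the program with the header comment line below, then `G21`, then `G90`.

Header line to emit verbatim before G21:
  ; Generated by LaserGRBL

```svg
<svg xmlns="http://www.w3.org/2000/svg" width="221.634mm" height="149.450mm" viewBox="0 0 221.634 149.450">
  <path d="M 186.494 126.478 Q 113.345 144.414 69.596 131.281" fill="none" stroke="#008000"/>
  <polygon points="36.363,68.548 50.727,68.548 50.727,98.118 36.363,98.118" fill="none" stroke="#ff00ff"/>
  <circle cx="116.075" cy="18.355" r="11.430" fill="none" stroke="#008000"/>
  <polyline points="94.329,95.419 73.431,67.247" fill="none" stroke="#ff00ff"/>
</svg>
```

; Generated by LaserGRBL
G21
G90
G0 X186.494 Y22.972
M3 S239
G1 X162.928 Y17.856 F2803
G1 X140.995 Y14.467
G1 X120.695 Y12.803
G1 X102.029 Y12.866
G1 X84.996 Y14.654
G1 X69.596 Y18.169
G0 X36.363 Y80.902
M3 S537
G1 X50.727 Y80.902 F1781
G1 X50.727 Y51.332
G1 X36.363 Y51.332
G1 X36.363 Y80.902
G0 X127.505 Y131.095
M3 S239
G1 X125.974 Y136.810 F2803
G1 X121.790 Y140.994
G1 X116.075 Y142.525
G1 X110.360 Y140.994
G1 X106.176 Y136.810
G1 X104.645 Y131.095
G1 X106.176 Y125.380
G1 X110.360 Y121.196
G1 X116.075 Y119.665
G1 X121.790 Y121.196
G1 X125.974 Y125.380
G1 X127.505 Y131.095
G0 X94.329 Y54.031
M3 S537
G1 X73.431 Y82.203 F1781
M5
G0 X0.000 Y0.000

viewBox `0 0 221.634 149.450` with mm width/height → 1 unit = 1 mm. Flip: y_m = 149.450 − y_svg.

**Shape 1** — `<path>` quadratic bezier, stroke `#008000` → engrave (S239, F2803). Control points (SVG): P0=(186.494,126.478), P1=(113.345,144.414), P2=(69.596,131.281); sampled at t=k/6. Machine vertices: (186.494,22.972) → (162.928,17.856) → (140.995,14.467) → (120.695,12.803) → (102.029,12.866) → (84.996,14.654) → (69.596,18.169). Open path.

**Shape 2** — `<polygon>` rectangle, stroke `#ff00ff` → score (S537, F1781). Machine vertices: (36.363,80.902) → (50.727,80.902) → (50.727,51.332) → (36.363,51.332) → (36.363,80.902). Closed: final G1 returns to the first vertex.

**Shape 3** — `<circle>` circle, stroke `#008000` → engrave (S239, F2803). Machine vertices: (127.505,131.095) → (125.974,136.810) → (121.790,140.994) → (116.075,142.525) → (110.360,140.994) → (106.176,136.810) → (104.645,131.095) → (106.176,125.380) → (110.360,121.196) → (116.075,119.665) → (121.790,121.196) → (125.974,125.380) → (127.505,131.095). Closed: final G1 returns to the first vertex.

**Shape 4** — `<polyline>` line segment, stroke `#ff00ff` → score (S537, F1781). Machine vertices: (94.329,54.031) → (73.431,82.203). Open path.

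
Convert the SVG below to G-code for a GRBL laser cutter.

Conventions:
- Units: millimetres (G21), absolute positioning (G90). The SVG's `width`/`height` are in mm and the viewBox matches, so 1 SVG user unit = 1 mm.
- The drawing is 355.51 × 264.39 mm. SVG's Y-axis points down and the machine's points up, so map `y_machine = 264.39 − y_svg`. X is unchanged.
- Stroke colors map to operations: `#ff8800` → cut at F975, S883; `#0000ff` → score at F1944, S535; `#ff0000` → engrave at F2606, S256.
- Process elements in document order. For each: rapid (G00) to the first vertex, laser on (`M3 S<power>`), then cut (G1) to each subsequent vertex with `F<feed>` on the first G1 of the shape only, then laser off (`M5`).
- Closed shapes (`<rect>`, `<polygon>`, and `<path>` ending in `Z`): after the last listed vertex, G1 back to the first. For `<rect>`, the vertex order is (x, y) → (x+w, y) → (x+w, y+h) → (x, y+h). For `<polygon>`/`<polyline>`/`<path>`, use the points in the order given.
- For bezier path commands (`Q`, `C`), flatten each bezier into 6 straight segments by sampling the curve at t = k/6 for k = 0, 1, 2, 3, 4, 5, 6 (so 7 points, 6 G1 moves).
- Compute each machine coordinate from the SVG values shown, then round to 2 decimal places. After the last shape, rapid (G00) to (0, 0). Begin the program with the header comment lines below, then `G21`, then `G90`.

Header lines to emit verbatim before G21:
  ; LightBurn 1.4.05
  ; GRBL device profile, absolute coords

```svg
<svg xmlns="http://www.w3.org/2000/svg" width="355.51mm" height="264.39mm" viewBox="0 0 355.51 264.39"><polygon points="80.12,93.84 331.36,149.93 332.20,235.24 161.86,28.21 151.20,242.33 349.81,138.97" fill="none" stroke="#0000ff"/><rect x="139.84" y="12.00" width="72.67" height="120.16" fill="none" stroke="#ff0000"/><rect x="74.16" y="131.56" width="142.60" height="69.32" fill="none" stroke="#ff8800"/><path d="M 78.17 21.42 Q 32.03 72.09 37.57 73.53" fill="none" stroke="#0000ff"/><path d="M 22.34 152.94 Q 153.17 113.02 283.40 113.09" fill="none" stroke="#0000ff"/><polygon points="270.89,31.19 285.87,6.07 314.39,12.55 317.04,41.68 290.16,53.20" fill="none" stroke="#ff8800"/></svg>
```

viewBox `0 0 355.51 264.39` with mm width/height → 1 unit = 1 mm. Flip: y_m = 264.39 − y_svg.

**Shape 1** — `<polygon>` closed polygon, stroke `#0000ff` → score (S535, F1944). Machine vertices: (80.12,170.55) → (331.36,114.46) → (332.20,29.15) → (161.86,236.18) → (151.20,22.06) → (349.81,125.42) → (80.12,170.55). Closed: final G1 returns to the first vertex.

**Shape 2** — `<rect>` rectangle, stroke `#ff0000` → engrave (S256, F2606). Machine vertices: (139.84,252.39) → (212.51,252.39) → (212.51,132.23) → (139.84,132.23) → (139.84,252.39). Closed: final G1 returns to the first vertex.

**Shape 3** — `<rect>` rectangle, stroke `#ff8800` → cut (S883, F975). Machine vertices: (74.16,132.83) → (216.76,132.83) → (216.76,63.51) → (74.16,63.51) → (74.16,132.83). Closed: final G1 returns to the first vertex.

**Shape 4** — `<path>` quadratic bezier, stroke `#0000ff` → score (S535, F1944). Control points (SVG): P0=(78.17,21.42), P1=(32.03,72.09), P2=(37.57,73.53); sampled at t=k/6. Machine vertices: (78.17,242.97) → (64.23,227.45) → (53.15,214.66) → (44.95,204.61) → (39.62,197.29) → (37.16,192.71) → (37.57,190.86). Open path.

**Shape 5** — `<path>` quadratic bezier, stroke `#0000ff` → score (S535, F1944). Control points (SVG): P0=(22.34,152.94), P1=(153.17,113.02), P2=(283.40,113.09); sampled at t=k/6. Machine vertices: (22.34,111.45) → (65.93,123.65) → (109.49,133.62) → (153.02,141.37) → (196.51,146.90) → (239.97,150.21) → (283.40,151.30). Open path.

**Shape 6** — `<polygon>` regular polygon, stroke `#ff8800` → cut (S883, F975). Machine vertices: (270.89,233.20) → (285.87,258.32) → (314.39,251.84) → (317.04,222.71) → (290.16,211.19) → (270.89,233.20). Closed: final G1 returns to the first vertex.

; LightBurn 1.4.05
; GRBL device profile, absolute coords
G21
G90
G00 X80.12 Y170.55
M3 S535
G1 X331.36 Y114.46 F1944
G1 X332.20 Y29.15
G1 X161.86 Y236.18
G1 X151.20 Y22.06
G1 X349.81 Y125.42
G1 X80.12 Y170.55
M5
G00 X139.84 Y252.39
M3 S256
G1 X212.51 Y252.39 F2606
G1 X212.51 Y132.23
G1 X139.84 Y132.23
G1 X139.84 Y252.39
M5
G00 X74.16 Y132.83
M3 S883
G1 X216.76 Y132.83 F975
G1 X216.76 Y63.51
G1 X74.16 Y63.51
G1 X74.16 Y132.83
M5
G00 X78.17 Y242.97
M3 S535
G1 X64.23 Y227.45 F1944
G1 X53.15 Y214.66
G1 X44.95 Y204.61
G1 X39.62 Y197.29
G1 X37.16 Y192.71
G1 X37.57 Y190.86
M5
G00 X22.34 Y111.45
M3 S535
G1 X65.93 Y123.65 F1944
G1 X109.49 Y133.62
G1 X153.02 Y141.37
G1 X196.51 Y146.90
G1 X239.97 Y150.21
G1 X283.40 Y151.30
M5
G00 X270.89 Y233.20
M3 S883
G1 X285.87 Y258.32 F975
G1 X314.39 Y251.84
G1 X317.04 Y222.71
G1 X290.16 Y211.19
G1 X270.89 Y233.20
M5
G00 X0.00 Y0.00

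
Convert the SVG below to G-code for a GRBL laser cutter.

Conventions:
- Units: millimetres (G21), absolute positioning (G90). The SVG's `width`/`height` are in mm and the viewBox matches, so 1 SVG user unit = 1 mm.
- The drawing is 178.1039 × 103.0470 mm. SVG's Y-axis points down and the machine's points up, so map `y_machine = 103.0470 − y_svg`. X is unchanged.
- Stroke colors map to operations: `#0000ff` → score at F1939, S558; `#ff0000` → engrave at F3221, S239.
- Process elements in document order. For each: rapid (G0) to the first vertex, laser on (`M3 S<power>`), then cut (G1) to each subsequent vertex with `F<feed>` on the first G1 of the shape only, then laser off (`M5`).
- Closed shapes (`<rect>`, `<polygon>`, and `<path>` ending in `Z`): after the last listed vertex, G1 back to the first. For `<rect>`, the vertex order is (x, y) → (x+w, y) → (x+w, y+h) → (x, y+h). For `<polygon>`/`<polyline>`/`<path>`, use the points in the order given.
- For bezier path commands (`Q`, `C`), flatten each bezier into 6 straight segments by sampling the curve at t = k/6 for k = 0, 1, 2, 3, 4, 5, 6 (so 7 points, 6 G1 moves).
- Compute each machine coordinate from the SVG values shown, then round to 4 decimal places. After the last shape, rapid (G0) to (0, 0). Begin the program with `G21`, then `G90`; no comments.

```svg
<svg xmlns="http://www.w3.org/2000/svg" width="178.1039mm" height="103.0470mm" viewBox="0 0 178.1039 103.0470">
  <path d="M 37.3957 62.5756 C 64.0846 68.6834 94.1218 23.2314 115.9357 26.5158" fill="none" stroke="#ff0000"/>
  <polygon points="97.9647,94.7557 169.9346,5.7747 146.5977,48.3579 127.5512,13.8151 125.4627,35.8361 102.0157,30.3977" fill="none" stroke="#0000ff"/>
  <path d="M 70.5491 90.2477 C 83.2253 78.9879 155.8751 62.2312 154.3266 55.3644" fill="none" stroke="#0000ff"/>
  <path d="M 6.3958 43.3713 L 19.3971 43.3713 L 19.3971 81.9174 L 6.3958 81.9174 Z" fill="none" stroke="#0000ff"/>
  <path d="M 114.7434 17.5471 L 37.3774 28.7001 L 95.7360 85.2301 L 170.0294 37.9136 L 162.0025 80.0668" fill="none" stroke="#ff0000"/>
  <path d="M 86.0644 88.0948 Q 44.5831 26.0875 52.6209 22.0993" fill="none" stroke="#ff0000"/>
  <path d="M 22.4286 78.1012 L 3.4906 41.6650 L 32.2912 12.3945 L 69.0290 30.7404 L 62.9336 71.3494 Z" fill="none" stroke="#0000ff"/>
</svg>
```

G21
G90
G0 X37.3957 Y40.4714
M3 S239
G1 X50.9656 Y41.2498 F3221
G1 X64.7721 Y47.8355
G1 X78.4938 Y57.4425
G1 X91.8093 Y67.2848
G1 X104.3970 Y74.5764
G1 X115.9357 Y76.5312
M5
G0 X97.9647 Y8.2913
M3 S558
G1 X169.9346 Y97.2723 F1939
G1 X146.5977 Y54.6891
G1 X127.5512 Y89.2319
G1 X125.4627 Y67.2109
G1 X102.0157 Y72.6493
G1 X97.9647 Y8.2913
M5
G0 X70.5491 Y12.7993
M3 S558
G1 X81.2638 Y18.8160 F1939
G1 X98.2472 Y25.3215
G1 X117.7721 Y31.8883
G1 X136.1117 Y38.0890
G1 X149.5388 Y43.4963
G1 X154.3266 Y47.6826
M5
G0 X6.3958 Y59.6757
M3 S558
G1 X19.3971 Y59.6757 F1939
G1 X19.3971 Y21.1296
G1 X6.3958 Y21.1296
G1 X6.3958 Y59.6757
M5
G0 X114.7434 Y85.4999
M3 S239
G1 X37.3774 Y74.3469 F3221
G1 X95.7360 Y17.8169
G1 X170.0294 Y65.1334
G1 X162.0025 Y22.9802
M5
G0 X86.0644 Y14.9522
M3 S239
G1 X73.6128 Y34.0097 F3221
G1 X63.9123 Y49.8438
G1 X56.9629 Y62.4547
G1 X52.7645 Y71.8423
G1 X51.3172 Y78.0067
G1 X52.6209 Y80.9477
M5
G0 X22.4286 Y24.9458
M3 S558
G1 X3.4906 Y61.3820 F1939
G1 X32.2912 Y90.6525
G1 X69.0290 Y72.3066
G1 X62.9336 Y31.6976
G1 X22.4286 Y24.9458
M5
G0 X0.0000 Y0.0000

viewBox `0 0 178.1039 103.0470` with mm width/height → 1 unit = 1 mm. Flip: y_m = 103.0470 − y_svg.

**Shape 1** — `<path>` cubic bezier, stroke `#ff0000` → engrave (S239, F3221). Control points (SVG): P0=(37.3957,62.5756), P1=(64.0846,68.6834), P2=(94.1218,23.2314), P3=(115.9357,26.5158); sampled at t=k/6. Machine vertices: (37.3957,40.4714) → (50.9656,41.2498) → (64.7721,47.8355) → (78.4938,57.4425) → (91.8093,67.2848) → (104.3970,74.5764) → (115.9357,76.5312). Open path.

**Shape 2** — `<polygon>` closed polygon, stroke `#0000ff` → score (S558, F1939). Machine vertices: (97.9647,8.2913) → (169.9346,97.2723) → (146.5977,54.6891) → (127.5512,89.2319) → (125.4627,67.2109) → (102.0157,72.6493) → (97.9647,8.2913). Closed: final G1 returns to the first vertex.

**Shape 3** — `<path>` cubic bezier, stroke `#0000ff` → score (S558, F1939). Control points (SVG): P0=(70.5491,90.2477), P1=(83.2253,78.9879), P2=(155.8751,62.2312), P3=(154.3266,55.3644); sampled at t=k/6. Machine vertices: (70.5491,12.7993) → (81.2638,18.8160) → (98.2472,25.3215) → (117.7721,31.8883) → (136.1117,38.0890) → (149.5388,43.4963) → (154.3266,47.6826). Open path.

**Shape 4** — `<path>` rectangle, stroke `#0000ff` → score (S558, F1939). Machine vertices: (6.3958,59.6757) → (19.3971,59.6757) → (19.3971,21.1296) → (6.3958,21.1296) → (6.3958,59.6757). Closed: final G1 returns to the first vertex.

**Shape 5** — `<path>` open polyline, stroke `#ff0000` → engrave (S239, F3221). Machine vertices: (114.7434,85.4999) → (37.3774,74.3469) → (95.7360,17.8169) → (170.0294,65.1334) → (162.0025,22.9802). Open path.

**Shape 6** — `<path>` quadratic bezier, stroke `#ff0000` → engrave (S239, F3221). Control points (SVG): P0=(86.0644,88.0948), P1=(44.5831,26.0875), P2=(52.6209,22.0993); sampled at t=k/6. Machine vertices: (86.0644,14.9522) → (73.6128,34.0097) → (63.9123,49.8438) → (56.9629,62.4547) → (52.7645,71.8423) → (51.3172,78.0067) → (52.6209,80.9477). Open path.

**Shape 7** — `<path>` regular polygon, stroke `#0000ff` → score (S558, F1939). Machine vertices: (22.4286,24.9458) → (3.4906,61.3820) → (32.2912,90.6525) → (69.0290,72.3066) → (62.9336,31.6976) → (22.4286,24.9458). Closed: final G1 returns to the first vertex.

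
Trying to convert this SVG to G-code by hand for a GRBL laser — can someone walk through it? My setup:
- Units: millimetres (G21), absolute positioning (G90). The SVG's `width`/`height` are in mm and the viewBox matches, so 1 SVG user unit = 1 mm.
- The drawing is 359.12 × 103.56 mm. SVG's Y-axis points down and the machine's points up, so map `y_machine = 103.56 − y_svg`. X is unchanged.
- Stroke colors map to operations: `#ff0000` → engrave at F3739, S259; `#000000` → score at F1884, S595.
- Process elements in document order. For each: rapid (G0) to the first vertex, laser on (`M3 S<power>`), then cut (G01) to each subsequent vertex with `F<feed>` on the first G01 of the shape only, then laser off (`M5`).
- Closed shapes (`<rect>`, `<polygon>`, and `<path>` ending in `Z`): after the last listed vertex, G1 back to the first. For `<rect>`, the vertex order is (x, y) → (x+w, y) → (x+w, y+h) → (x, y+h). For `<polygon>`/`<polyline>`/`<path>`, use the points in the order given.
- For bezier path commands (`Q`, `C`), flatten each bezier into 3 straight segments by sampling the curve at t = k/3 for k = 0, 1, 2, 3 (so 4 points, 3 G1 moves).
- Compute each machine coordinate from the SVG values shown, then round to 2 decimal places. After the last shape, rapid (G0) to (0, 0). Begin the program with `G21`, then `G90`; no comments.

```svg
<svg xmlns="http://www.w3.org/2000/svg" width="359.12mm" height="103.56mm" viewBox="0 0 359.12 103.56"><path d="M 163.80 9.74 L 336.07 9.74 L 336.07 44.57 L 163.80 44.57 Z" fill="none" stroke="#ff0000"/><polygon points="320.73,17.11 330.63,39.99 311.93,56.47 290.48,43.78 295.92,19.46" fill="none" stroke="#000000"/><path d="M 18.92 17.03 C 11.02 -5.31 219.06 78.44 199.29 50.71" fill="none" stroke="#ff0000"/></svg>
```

Since the viewBox matches the mm dimensions, user units are millimetres directly. The only transform is the Y-flip y_m = 103.56 − y_svg.

Shape 1 is a rectangle drawn with `<path>`. Its stroke #ff0000 means engrave at S259, F3739. After flipping Y the toolpath is (163.80,93.82) → (336.07,93.82) → (336.07,58.99) → (163.80,58.99) → (163.80,93.82), returning to the start.

Shape 2 is a regular polygon drawn with `<polygon>`. Its stroke #000000 means score at S595, F1884. After flipping Y the toolpath is (320.73,86.45) → (330.63,63.57) → (311.93,47.09) → (290.48,59.78) → (295.92,84.10) → (320.73,86.45), returning to the start.

Shape 3 is a cubic bezier drawn with `<path>`. Its stroke #ff0000 means engrave at S259, F3739. After flipping Y the toolpath is (18.92,86.53) → (66.56,81.56) → (159.56,54.22) → (199.29,52.85).

G21
G90
G0 X163.80 Y93.82
M3 S259
G01 X336.07 Y93.82 F3739
G01 X336.07 Y58.99
G01 X163.80 Y58.99
G01 X163.80 Y93.82
M5
G0 X320.73 Y86.45
M3 S595
G01 X330.63 Y63.57 F1884
G01 X311.93 Y47.09
G01 X290.48 Y59.78
G01 X295.92 Y84.10
G01 X320.73 Y86.45
M5
G0 X18.92 Y86.53
M3 S259
G01 X66.56 Y81.56 F3739
G01 X159.56 Y54.22
G01 X199.29 Y52.85
M5
G0 X0.00 Y0.00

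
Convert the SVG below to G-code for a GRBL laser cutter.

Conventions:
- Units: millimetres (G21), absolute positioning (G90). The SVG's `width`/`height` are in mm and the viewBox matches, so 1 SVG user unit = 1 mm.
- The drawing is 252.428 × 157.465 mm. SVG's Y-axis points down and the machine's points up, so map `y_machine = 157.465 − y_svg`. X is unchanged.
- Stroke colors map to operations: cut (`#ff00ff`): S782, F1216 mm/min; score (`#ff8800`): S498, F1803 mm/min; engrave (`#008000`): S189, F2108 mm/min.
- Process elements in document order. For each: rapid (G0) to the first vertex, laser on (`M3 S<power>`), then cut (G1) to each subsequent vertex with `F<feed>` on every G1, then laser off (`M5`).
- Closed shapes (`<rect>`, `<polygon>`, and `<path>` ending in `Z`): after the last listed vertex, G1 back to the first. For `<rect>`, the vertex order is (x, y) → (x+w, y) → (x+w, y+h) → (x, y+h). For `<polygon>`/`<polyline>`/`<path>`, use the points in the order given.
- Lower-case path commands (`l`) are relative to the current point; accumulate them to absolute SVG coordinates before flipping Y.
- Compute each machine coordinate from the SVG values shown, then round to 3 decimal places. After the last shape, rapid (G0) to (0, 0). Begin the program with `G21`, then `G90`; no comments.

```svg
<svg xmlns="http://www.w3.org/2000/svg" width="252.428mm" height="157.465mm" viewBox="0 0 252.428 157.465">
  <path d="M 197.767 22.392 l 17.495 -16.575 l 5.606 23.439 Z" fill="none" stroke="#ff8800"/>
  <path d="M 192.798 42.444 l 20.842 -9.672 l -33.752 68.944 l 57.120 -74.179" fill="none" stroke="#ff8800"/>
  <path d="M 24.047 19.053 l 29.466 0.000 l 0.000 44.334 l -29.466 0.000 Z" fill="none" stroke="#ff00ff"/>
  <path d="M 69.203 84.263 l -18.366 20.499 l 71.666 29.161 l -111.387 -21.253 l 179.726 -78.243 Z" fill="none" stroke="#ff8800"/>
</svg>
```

G21
G90
G0 X197.767 Y135.073
M3 S498
G1 X215.262 Y151.648 F1803
G1 X220.868 Y128.209 F1803
G1 X197.767 Y135.073 F1803
M5
G0 X192.798 Y115.021
M3 S498
G1 X213.640 Y124.693 F1803
G1 X179.888 Y55.749 F1803
G1 X237.008 Y129.928 F1803
M5
G0 X24.047 Y138.412
M3 S782
G1 X53.513 Y138.412 F1216
G1 X53.513 Y94.078 F1216
G1 X24.047 Y94.078 F1216
G1 X24.047 Y138.412 F1216
M5
G0 X69.203 Y73.202
M3 S498
G1 X50.837 Y52.703 F1803
G1 X122.503 Y23.542 F1803
G1 X11.116 Y44.795 F1803
G1 X190.842 Y123.038 F1803
G1 X69.203 Y73.202 F1803
M5
G0 X0.000 Y0.000

viewBox `0 0 252.428 157.465` with mm width/height → 1 unit = 1 mm. Flip: y_m = 157.465 − y_svg.

**Shape 1** — `<path>` regular polygon, stroke `#ff8800` → score (S498, F1803). Machine vertices: (197.767,135.073) → (215.262,151.648) → (220.868,128.209) → (197.767,135.073). Closed: final G1 returns to the first vertex.

**Shape 2** — `<path>` open polyline, stroke `#ff8800` → score (S498, F1803). Machine vertices: (192.798,115.021) → (213.640,124.693) → (179.888,55.749) → (237.008,129.928). Open path.

**Shape 3** — `<path>` rectangle, stroke `#ff00ff` → cut (S782, F1216). Machine vertices: (24.047,138.412) → (53.513,138.412) → (53.513,94.078) → (24.047,94.078) → (24.047,138.412). Closed: final G1 returns to the first vertex.

**Shape 4** — `<path>` closed polygon, stroke `#ff8800` → score (S498, F1803). Machine vertices: (69.203,73.202) → (50.837,52.703) → (122.503,23.542) → (11.116,44.795) → (190.842,123.038) → (69.203,73.202). Closed: final G1 returns to the first vertex.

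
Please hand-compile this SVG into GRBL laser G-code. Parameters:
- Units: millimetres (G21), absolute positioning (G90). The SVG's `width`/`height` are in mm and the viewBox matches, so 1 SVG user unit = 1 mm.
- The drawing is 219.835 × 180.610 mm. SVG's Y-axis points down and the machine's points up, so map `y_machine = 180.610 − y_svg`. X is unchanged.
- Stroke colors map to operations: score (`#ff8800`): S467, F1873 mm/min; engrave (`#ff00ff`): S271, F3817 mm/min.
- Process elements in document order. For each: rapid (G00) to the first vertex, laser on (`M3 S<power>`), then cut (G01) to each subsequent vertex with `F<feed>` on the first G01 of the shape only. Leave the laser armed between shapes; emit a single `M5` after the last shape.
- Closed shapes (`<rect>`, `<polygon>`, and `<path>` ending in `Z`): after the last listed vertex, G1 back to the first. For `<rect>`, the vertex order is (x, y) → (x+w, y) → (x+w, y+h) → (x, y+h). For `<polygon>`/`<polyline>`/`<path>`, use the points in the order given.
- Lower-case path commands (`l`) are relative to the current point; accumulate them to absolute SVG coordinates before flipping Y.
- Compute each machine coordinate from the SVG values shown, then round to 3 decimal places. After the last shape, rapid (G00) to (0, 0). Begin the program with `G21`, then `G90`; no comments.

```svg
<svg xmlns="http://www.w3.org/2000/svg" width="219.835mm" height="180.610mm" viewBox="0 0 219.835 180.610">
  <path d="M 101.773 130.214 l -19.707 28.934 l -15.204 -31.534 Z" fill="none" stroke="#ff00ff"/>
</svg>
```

G21
G90
G00 X101.773 Y50.396
M3 S271
G01 X82.066 Y21.462 F3817
G01 X66.862 Y52.996
G01 X101.773 Y50.396
M5
G00 X0.000 Y0.000

Since the viewBox matches the mm dimensions, user units are millimetres directly. The only transform is the Y-flip y_m = 180.610 − y_svg.

Shape 1 is a regular polygon drawn with `<path>`. Its stroke #ff00ff means engrave at S271, F3817. After flipping Y the toolpath is (101.773,50.396) → (82.066,21.462) → (66.862,52.996) → (101.773,50.396), returning to the start.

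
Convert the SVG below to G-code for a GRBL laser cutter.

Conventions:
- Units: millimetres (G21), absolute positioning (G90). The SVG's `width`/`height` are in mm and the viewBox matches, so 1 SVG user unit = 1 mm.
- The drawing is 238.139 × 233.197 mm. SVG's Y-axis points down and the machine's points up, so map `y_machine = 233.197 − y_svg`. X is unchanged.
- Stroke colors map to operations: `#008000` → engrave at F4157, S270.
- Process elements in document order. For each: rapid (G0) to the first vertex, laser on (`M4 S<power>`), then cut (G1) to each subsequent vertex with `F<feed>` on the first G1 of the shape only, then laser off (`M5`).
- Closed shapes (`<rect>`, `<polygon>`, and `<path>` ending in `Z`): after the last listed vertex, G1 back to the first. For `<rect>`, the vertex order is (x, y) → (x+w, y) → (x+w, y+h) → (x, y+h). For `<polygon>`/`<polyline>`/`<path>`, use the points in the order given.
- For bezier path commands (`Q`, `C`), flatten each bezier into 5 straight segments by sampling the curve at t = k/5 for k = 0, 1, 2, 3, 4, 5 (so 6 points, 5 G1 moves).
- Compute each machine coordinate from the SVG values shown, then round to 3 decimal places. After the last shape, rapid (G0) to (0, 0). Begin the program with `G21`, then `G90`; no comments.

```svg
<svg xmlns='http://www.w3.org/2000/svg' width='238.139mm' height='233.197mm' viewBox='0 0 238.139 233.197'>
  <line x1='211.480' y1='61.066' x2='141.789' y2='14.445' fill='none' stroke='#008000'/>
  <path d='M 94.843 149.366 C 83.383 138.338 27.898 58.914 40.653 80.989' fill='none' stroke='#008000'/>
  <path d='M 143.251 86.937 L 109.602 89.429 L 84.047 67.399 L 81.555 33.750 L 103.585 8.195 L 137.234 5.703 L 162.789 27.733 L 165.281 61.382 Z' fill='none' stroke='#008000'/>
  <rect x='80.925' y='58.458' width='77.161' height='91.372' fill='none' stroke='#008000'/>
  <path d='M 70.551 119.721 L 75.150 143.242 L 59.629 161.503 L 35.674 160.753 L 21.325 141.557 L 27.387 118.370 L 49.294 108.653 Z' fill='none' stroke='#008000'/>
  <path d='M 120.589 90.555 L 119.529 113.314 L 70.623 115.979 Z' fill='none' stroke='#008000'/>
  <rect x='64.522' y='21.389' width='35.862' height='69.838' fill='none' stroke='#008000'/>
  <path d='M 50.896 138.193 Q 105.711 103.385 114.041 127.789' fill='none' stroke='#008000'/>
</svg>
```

viewBox `0 0 238.139 233.197` with mm width/height → 1 unit = 1 mm. Flip: y_m = 233.197 − y_svg.

**Shape 1** — `<line>` line segment, stroke `#008000` → engrave (S270, F4157). Machine vertices: (211.480,172.131) → (141.789,218.752). Open path.

**Shape 2** — `<path>` cubic bezier, stroke `#008000` → engrave (S270, F4157). Control points (SVG): P0=(94.843,149.366), P1=(83.383,138.338), P2=(27.898,58.914), P3=(40.653,80.989); sampled at t=k/5. Machine vertices: (94.843,83.831) → (83.582,97.296) → (67.144,119.021) → (50.917,140.852) → (40.291,154.632) → (40.653,152.208). Open path.

**Shape 3** — `<path>` regular polygon, stroke `#008000` → engrave (S270, F4157). Machine vertices: (143.251,146.260) → (109.602,143.768) → (84.047,165.798) → (81.555,199.447) → (103.585,225.002) → (137.234,227.494) → (162.789,205.464) → (165.281,171.815) → (143.251,146.260). Closed: final G1 returns to the first vertex.

**Shape 4** — `<rect>` rectangle, stroke `#008000` → engrave (S270, F4157). Machine vertices: (80.925,174.739) → (158.086,174.739) → (158.086,83.367) → (80.925,83.367) → (80.925,174.739). Closed: final G1 returns to the first vertex.

**Shape 5** — `<path>` regular polygon, stroke `#008000` → engrave (S270, F4157). Machine vertices: (70.551,113.476) → (75.150,89.955) → (59.629,71.694) → (35.674,72.444) → (21.325,91.640) → (27.387,114.827) → (49.294,124.544) → (70.551,113.476). Closed: final G1 returns to the first vertex.

**Shape 6** — `<path>` closed polygon, stroke `#008000` → engrave (S270, F4157). Machine vertices: (120.589,142.642) → (119.529,119.883) → (70.623,117.218) → (120.589,142.642). Closed: final G1 returns to the first vertex.

**Shape 7** — `<rect>` rectangle, stroke `#008000` → engrave (S270, F4157). Machine vertices: (64.522,211.808) → (100.384,211.808) → (100.384,141.970) → (64.522,141.970) → (64.522,211.808). Closed: final G1 returns to the first vertex.

**Shape 8** — `<path>` quadratic bezier, stroke `#008000` → engrave (S270, F4157). Control points (SVG): P0=(50.896,138.193), P1=(105.711,103.385), P2=(114.041,127.789); sampled at t=k/5. Machine vertices: (50.896,95.004) → (70.963,106.559) → (87.310,113.376) → (99.939,115.457) → (108.850,112.801) → (114.041,105.408). Open path.

G21
G90
G0 X211.480 Y172.131
M4 S270
G1 X141.789 Y218.752 F4157
M5
G0 X94.843 Y83.831
M4 S270
G1 X83.582 Y97.296 F4157
G1 X67.144 Y119.021
G1 X50.917 Y140.852
G1 X40.291 Y154.632
G1 X40.653 Y152.208
M5
G0 X143.251 Y146.260
M4 S270
G1 X109.602 Y143.768 F4157
G1 X84.047 Y165.798
G1 X81.555 Y199.447
G1 X103.585 Y225.002
G1 X137.234 Y227.494
G1 X162.789 Y205.464
G1 X165.281 Y171.815
G1 X143.251 Y146.260
M5
G0 X80.925 Y174.739
M4 S270
G1 X158.086 Y174.739 F4157
G1 X158.086 Y83.367
G1 X80.925 Y83.367
G1 X80.925 Y174.739
M5
G0 X70.551 Y113.476
M4 S270
G1 X75.150 Y89.955 F4157
G1 X59.629 Y71.694
G1 X35.674 Y72.444
G1 X21.325 Y91.640
G1 X27.387 Y114.827
G1 X49.294 Y124.544
G1 X70.551 Y113.476
M5
G0 X120.589 Y142.642
M4 S270
G1 X119.529 Y119.883 F4157
G1 X70.623 Y117.218
G1 X120.589 Y142.642
M5
G0 X64.522 Y211.808
M4 S270
G1 X100.384 Y211.808 F4157
G1 X100.384 Y141.970
G1 X64.522 Y141.970
G1 X64.522 Y211.808
M5
G0 X50.896 Y95.004
M4 S270
G1 X70.963 Y106.559 F4157
G1 X87.310 Y113.376
G1 X99.939 Y115.457
G1 X108.850 Y112.801
G1 X114.041 Y105.408
M5
G0 X0.000 Y0.000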